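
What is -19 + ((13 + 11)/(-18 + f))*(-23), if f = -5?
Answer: 5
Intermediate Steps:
-19 + ((13 + 11)/(-18 + f))*(-23) = -19 + ((13 + 11)/(-18 - 5))*(-23) = -19 + (24/(-23))*(-23) = -19 + (24*(-1/23))*(-23) = -19 - 24/23*(-23) = -19 + 24 = 5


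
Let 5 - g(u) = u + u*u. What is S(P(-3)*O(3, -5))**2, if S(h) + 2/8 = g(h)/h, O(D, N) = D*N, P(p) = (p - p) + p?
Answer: 2758921/1296 ≈ 2128.8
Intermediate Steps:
P(p) = p (P(p) = 0 + p = p)
g(u) = 5 - u - u**2 (g(u) = 5 - (u + u*u) = 5 - (u + u**2) = 5 + (-u - u**2) = 5 - u - u**2)
S(h) = -1/4 + (5 - h - h**2)/h
S(P(-3)*O(3, -5))**2 = (-5/4 - (-3)*3*(-5) + 5/((-9*(-5))))**2 = (-5/4 - (-3)*(-15) + 5/((-3*(-15))))**2 = (-5/4 - 1*45 + 5/45)**2 = (-5/4 - 45 + 5*(1/45))**2 = (-5/4 - 45 + 1/9)**2 = (-1661/36)**2 = 2758921/1296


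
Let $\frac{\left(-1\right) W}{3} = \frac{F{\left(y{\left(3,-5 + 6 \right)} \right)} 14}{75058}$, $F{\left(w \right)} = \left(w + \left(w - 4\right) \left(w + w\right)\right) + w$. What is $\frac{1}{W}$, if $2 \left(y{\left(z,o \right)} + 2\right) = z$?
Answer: $- \frac{75058}{147} \approx -510.6$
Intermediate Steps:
$y{\left(z,o \right)} = -2 + \frac{z}{2}$
$F{\left(w \right)} = 2 w + 2 w \left(-4 + w\right)$ ($F{\left(w \right)} = \left(w + \left(-4 + w\right) 2 w\right) + w = \left(w + 2 w \left(-4 + w\right)\right) + w = 2 w + 2 w \left(-4 + w\right)$)
$W = - \frac{147}{75058}$ ($W = - 3 \frac{2 \left(-2 + \frac{1}{2} \cdot 3\right) \left(-3 + \left(-2 + \frac{1}{2} \cdot 3\right)\right) 14}{75058} = - 3 \cdot 2 \left(-2 + \frac{3}{2}\right) \left(-3 + \left(-2 + \frac{3}{2}\right)\right) 14 \cdot \frac{1}{75058} = - 3 \cdot 2 \left(- \frac{1}{2}\right) \left(-3 - \frac{1}{2}\right) 14 \cdot \frac{1}{75058} = - 3 \cdot 2 \left(- \frac{1}{2}\right) \left(- \frac{7}{2}\right) 14 \cdot \frac{1}{75058} = - 3 \cdot \frac{7}{2} \cdot 14 \cdot \frac{1}{75058} = - 3 \cdot 49 \cdot \frac{1}{75058} = \left(-3\right) \frac{49}{75058} = - \frac{147}{75058} \approx -0.0019585$)
$\frac{1}{W} = \frac{1}{- \frac{147}{75058}} = - \frac{75058}{147}$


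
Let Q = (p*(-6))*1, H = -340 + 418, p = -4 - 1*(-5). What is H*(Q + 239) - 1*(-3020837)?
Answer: 3039011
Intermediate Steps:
p = 1 (p = -4 + 5 = 1)
H = 78
Q = -6 (Q = (1*(-6))*1 = -6*1 = -6)
H*(Q + 239) - 1*(-3020837) = 78*(-6 + 239) - 1*(-3020837) = 78*233 + 3020837 = 18174 + 3020837 = 3039011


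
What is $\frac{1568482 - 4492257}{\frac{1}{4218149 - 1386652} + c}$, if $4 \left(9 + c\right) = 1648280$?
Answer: $- \frac{8278660141175}{1166749485318} \approx -7.0955$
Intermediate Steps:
$c = 412061$ ($c = -9 + \frac{1}{4} \cdot 1648280 = -9 + 412070 = 412061$)
$\frac{1568482 - 4492257}{\frac{1}{4218149 - 1386652} + c} = \frac{1568482 - 4492257}{\frac{1}{4218149 - 1386652} + 412061} = - \frac{2923775}{\frac{1}{2831497} + 412061} = - \frac{2923775}{\frac{1166749485318}{2831497}} = \left(-2923775\right) \frac{2831497}{1166749485318} = - \frac{8278660141175}{1166749485318}$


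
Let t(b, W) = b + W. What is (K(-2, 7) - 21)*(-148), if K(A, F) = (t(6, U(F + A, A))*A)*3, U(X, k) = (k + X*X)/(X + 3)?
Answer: 10989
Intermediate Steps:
U(X, k) = (k + X**2)/(3 + X)
t(b, W) = W + b
K(A, F) = 3*A*(6 + (A + (A + F)**2)/(3 + A + F)) (K(A, F) = (((A + (F + A)**2)/(3 + (F + A)) + 6)*A)*3 = (((A + (A + F)**2)/(3 + (A + F)) + 6)*A)*3 = (((A + (A + F)**2)/(3 + A + F) + 6)*A)*3 = ((6 + (A + (A + F)**2)/(3 + A + F))*A)*3 = (A*(6 + (A + (A + F)**2)/(3 + A + F)))*3 = 3*A*(6 + (A + (A + F)**2)/(3 + A + F)))
(K(-2, 7) - 21)*(-148) = (3*(-2)*(18 + (-2 + 7)**2 + 6*7 + 7*(-2))/(3 - 2 + 7) - 21)*(-148) = (3*(-2)*(18 + 5**2 + 42 - 14)/8 - 21)*(-148) = (3*(-2)*(1/8)*(18 + 25 + 42 - 14) - 21)*(-148) = (3*(-2)*(1/8)*71 - 21)*(-148) = (-213/4 - 21)*(-148) = -297/4*(-148) = 10989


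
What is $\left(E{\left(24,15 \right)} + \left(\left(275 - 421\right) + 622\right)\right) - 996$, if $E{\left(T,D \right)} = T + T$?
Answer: $-472$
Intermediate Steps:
$E{\left(T,D \right)} = 2 T$
$\left(E{\left(24,15 \right)} + \left(\left(275 - 421\right) + 622\right)\right) - 996 = \left(2 \cdot 24 + \left(\left(275 - 421\right) + 622\right)\right) - 996 = \left(48 + \left(-146 + 622\right)\right) - 996 = \left(48 + 476\right) - 996 = 524 - 996 = -472$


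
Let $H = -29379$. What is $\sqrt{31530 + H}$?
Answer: $3 \sqrt{239} \approx 46.379$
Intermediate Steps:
$\sqrt{31530 + H} = \sqrt{31530 - 29379} = \sqrt{2151} = 3 \sqrt{239}$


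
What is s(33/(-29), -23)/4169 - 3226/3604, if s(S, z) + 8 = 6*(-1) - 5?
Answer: -6758835/7512538 ≈ -0.89967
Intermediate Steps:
s(S, z) = -19 (s(S, z) = -8 + (6*(-1) - 5) = -8 + (-6 - 5) = -8 - 11 = -19)
s(33/(-29), -23)/4169 - 3226/3604 = -19/4169 - 3226/3604 = -19*1/4169 - 3226*1/3604 = -19/4169 - 1613/1802 = -6758835/7512538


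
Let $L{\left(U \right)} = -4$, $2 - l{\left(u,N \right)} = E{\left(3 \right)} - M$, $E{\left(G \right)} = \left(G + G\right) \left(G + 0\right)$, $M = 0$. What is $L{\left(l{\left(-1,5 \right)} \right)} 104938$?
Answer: $-419752$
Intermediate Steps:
$E{\left(G \right)} = 2 G^{2}$ ($E{\left(G \right)} = 2 G G = 2 G^{2}$)
$l{\left(u,N \right)} = -16$ ($l{\left(u,N \right)} = 2 - \left(2 \cdot 3^{2} - 0\right) = 2 - \left(2 \cdot 9 + 0\right) = 2 - \left(18 + 0\right) = 2 - 18 = -16$)
$L{\left(l{\left(-1,5 \right)} \right)} 104938 = \left(-4\right) 104938 = -419752$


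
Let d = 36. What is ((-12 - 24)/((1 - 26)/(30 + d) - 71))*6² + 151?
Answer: 796897/4711 ≈ 169.16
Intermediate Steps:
((-12 - 24)/((1 - 26)/(30 + d) - 71))*6² + 151 = ((-12 - 24)/((1 - 26)/(30 + 36) - 71))*6² + 151 = -36/(-25/66 - 71)*36 + 151 = -36/(-4711/66)*36 + 151 = -36*(-66/4711)*36 + 151 = (2376/4711)*36 + 151 = 85536/4711 + 151 = 796897/4711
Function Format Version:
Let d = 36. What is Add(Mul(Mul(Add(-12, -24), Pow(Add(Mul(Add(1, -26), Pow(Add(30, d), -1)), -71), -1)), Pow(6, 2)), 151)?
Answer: Rational(796897, 4711) ≈ 169.16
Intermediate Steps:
Add(Mul(Mul(Add(-12, -24), Pow(Add(Mul(Add(1, -26), Pow(Add(30, d), -1)), -71), -1)), Pow(6, 2)), 151) = Add(Mul(Mul(Add(-12, -24), Pow(Add(Mul(Add(1, -26), Pow(Add(30, 36), -1)), -71), -1)), Pow(6, 2)), 151) = Add(Mul(Mul(-36, Pow(Add(Mul(-25, Pow(66, -1)), -71), -1)), 36), 151) = Add(Mul(Mul(-36, Pow(Add(Mul(-25, Rational(1, 66)), -71), -1)), 36), 151) = Add(Mul(Mul(-36, Pow(Add(Rational(-25, 66), -71), -1)), 36), 151) = Add(Mul(Mul(-36, Pow(Rational(-4711, 66), -1)), 36), 151) = Add(Mul(Mul(-36, Rational(-66, 4711)), 36), 151) = Add(Mul(Rational(2376, 4711), 36), 151) = Add(Rational(85536, 4711), 151) = Rational(796897, 4711)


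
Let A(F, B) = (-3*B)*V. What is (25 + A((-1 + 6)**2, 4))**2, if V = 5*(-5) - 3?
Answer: 130321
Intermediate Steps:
V = -28 (V = -25 - 3 = -28)
A(F, B) = 84*B (A(F, B) = -3*B*(-28) = 84*B)
(25 + A((-1 + 6)**2, 4))**2 = (25 + 84*4)**2 = (25 + 336)**2 = 361**2 = 130321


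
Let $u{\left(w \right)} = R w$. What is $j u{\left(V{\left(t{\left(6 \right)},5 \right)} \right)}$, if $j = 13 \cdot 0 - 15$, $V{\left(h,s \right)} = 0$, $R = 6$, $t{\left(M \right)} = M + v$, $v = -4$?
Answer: $0$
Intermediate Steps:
$t{\left(M \right)} = -4 + M$ ($t{\left(M \right)} = M - 4 = -4 + M$)
$u{\left(w \right)} = 6 w$
$j = -15$ ($j = 0 - 15 = -15$)
$j u{\left(V{\left(t{\left(6 \right)},5 \right)} \right)} = - 15 \cdot 6 \cdot 0 = \left(-15\right) 0 = 0$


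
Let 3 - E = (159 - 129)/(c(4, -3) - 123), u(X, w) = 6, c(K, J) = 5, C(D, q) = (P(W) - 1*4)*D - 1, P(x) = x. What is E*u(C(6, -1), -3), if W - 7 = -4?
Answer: 1152/59 ≈ 19.525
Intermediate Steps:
W = 3 (W = 7 - 4 = 3)
C(D, q) = -1 - D (C(D, q) = (3 - 1*4)*D - 1 = (3 - 4)*D - 1 = -D - 1 = -1 - D)
E = 192/59 (E = 3 - (159 - 129)/(5 - 123) = 3 - 30/(-118) = 3 - 30*(-1)/118 = 3 - 1*(-15/59) = 3 + 15/59 = 192/59 ≈ 3.2542)
E*u(C(6, -1), -3) = (192/59)*6 = 1152/59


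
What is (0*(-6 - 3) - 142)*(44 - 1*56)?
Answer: 1704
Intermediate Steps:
(0*(-6 - 3) - 142)*(44 - 1*56) = (0*(-9) - 142)*(44 - 56) = (0 - 142)*(-12) = -142*(-12) = 1704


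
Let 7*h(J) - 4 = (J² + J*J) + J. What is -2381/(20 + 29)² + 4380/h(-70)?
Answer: 25219003/11685667 ≈ 2.1581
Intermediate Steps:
h(J) = 4/7 + J/7 + 2*J²/7 (h(J) = 4/7 + ((J² + J*J) + J)/7 = 4/7 + ((J² + J²) + J)/7 = 4/7 + (2*J² + J)/7 = 4/7 + (J + 2*J²)/7 = 4/7 + (J/7 + 2*J²/7) = 4/7 + J/7 + 2*J²/7)
-2381/(20 + 29)² + 4380/h(-70) = -2381/(20 + 29)² + 4380/(4/7 + (⅐)*(-70) + (2/7)*(-70)²) = -2381/(49²) + 4380/(4/7 - 10 + (2/7)*4900) = -2381/2401 + 4380/(4/7 - 10 + 1400) = -2381*1/2401 + 4380/(9734/7) = -2381/2401 + 4380*(7/9734) = -2381/2401 + 15330/4867 = 25219003/11685667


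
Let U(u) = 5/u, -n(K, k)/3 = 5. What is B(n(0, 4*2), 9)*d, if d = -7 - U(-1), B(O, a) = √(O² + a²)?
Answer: -6*√34 ≈ -34.986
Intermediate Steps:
n(K, k) = -15 (n(K, k) = -3*5 = -15)
d = -2 (d = -7 - 5/(-1) = -7 - 5*(-1) = -7 - 1*(-5) = -7 + 5 = -2)
B(n(0, 4*2), 9)*d = √((-15)² + 9²)*(-2) = √(225 + 81)*(-2) = √306*(-2) = (3*√34)*(-2) = -6*√34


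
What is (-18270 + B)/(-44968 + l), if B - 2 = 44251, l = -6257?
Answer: -8661/17075 ≈ -0.50723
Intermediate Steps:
B = 44253 (B = 2 + 44251 = 44253)
(-18270 + B)/(-44968 + l) = (-18270 + 44253)/(-44968 - 6257) = 25983/(-51225) = 25983*(-1/51225) = -8661/17075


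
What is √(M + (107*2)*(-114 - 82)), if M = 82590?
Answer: √40646 ≈ 201.61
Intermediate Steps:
√(M + (107*2)*(-114 - 82)) = √(82590 + (107*2)*(-114 - 82)) = √(82590 + 214*(-196)) = √(82590 - 41944) = √40646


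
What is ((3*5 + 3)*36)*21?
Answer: 13608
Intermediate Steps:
((3*5 + 3)*36)*21 = ((15 + 3)*36)*21 = (18*36)*21 = 648*21 = 13608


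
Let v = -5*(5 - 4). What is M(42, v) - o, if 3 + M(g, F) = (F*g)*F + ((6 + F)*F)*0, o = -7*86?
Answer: 1649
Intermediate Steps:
o = -602
v = -5 (v = -5*1 = -5)
M(g, F) = -3 + g*F² (M(g, F) = -3 + ((F*g)*F + ((6 + F)*F)*0) = -3 + (g*F² + (F*(6 + F))*0) = -3 + (g*F² + 0) = -3 + g*F²)
M(42, v) - o = (-3 + 42*(-5)²) - 1*(-602) = (-3 + 42*25) + 602 = (-3 + 1050) + 602 = 1047 + 602 = 1649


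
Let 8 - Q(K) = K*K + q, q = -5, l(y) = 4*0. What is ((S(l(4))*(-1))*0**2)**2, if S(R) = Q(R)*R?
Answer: 0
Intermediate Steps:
l(y) = 0
Q(K) = 13 - K**2 (Q(K) = 8 - (K*K - 5) = 8 - (K**2 - 5) = 8 - (-5 + K**2) = 8 + (5 - K**2) = 13 - K**2)
S(R) = R*(13 - R**2) (S(R) = (13 - R**2)*R = R*(13 - R**2))
((S(l(4))*(-1))*0**2)**2 = (((0*(13 - 1*0**2))*(-1))*0**2)**2 = (((0*(13 - 1*0))*(-1))*0)**2 = (((0*(13 + 0))*(-1))*0)**2 = (((0*13)*(-1))*0)**2 = ((0*(-1))*0)**2 = (0*0)**2 = 0**2 = 0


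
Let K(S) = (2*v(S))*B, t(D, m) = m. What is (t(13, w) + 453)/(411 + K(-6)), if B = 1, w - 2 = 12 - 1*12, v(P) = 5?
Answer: 455/421 ≈ 1.0808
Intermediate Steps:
w = 2 (w = 2 + (12 - 1*12) = 2 + (12 - 12) = 2 + 0 = 2)
K(S) = 10 (K(S) = (2*5)*1 = 10*1 = 10)
(t(13, w) + 453)/(411 + K(-6)) = (2 + 453)/(411 + 10) = 455/421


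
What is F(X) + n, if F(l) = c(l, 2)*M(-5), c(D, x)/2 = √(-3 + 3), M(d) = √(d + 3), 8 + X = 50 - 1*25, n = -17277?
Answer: -17277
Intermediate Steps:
X = 17 (X = -8 + (50 - 1*25) = -8 + (50 - 25) = -8 + 25 = 17)
M(d) = √(3 + d)
c(D, x) = 0 (c(D, x) = 2*√(-3 + 3) = 2*√0 = 2*0 = 0)
F(l) = 0 (F(l) = 0*√(3 - 5) = 0*√(-2) = 0*(I*√2) = 0)
F(X) + n = 0 - 17277 = -17277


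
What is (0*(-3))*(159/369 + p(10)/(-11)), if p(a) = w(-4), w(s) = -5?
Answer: 0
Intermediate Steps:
p(a) = -5
(0*(-3))*(159/369 + p(10)/(-11)) = (0*(-3))*(159/369 - 5/(-11)) = 0*(159*(1/369) - 5*(-1/11)) = 0*(53/123 + 5/11) = 0*(1198/1353) = 0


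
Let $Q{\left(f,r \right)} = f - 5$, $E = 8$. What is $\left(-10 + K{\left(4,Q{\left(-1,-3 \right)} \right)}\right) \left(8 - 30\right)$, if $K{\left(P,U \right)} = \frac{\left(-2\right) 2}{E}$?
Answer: $231$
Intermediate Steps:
$Q{\left(f,r \right)} = -5 + f$
$K{\left(P,U \right)} = - \frac{1}{2}$ ($K{\left(P,U \right)} = \frac{\left(-2\right) 2}{8} = \left(-4\right) \frac{1}{8} = - \frac{1}{2}$)
$\left(-10 + K{\left(4,Q{\left(-1,-3 \right)} \right)}\right) \left(8 - 30\right) = \left(-10 - \frac{1}{2}\right) \left(8 - 30\right) = - \frac{21 \left(8 - 30\right)}{2} = \left(- \frac{21}{2}\right) \left(-22\right) = 231$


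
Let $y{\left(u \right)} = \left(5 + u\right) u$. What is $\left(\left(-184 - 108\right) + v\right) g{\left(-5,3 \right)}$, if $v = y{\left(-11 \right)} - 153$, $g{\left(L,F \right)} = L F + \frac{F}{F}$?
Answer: $5306$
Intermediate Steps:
$y{\left(u \right)} = u \left(5 + u\right)$
$g{\left(L,F \right)} = 1 + F L$ ($g{\left(L,F \right)} = F L + 1 = 1 + F L$)
$v = -87$ ($v = - 11 \left(5 - 11\right) - 153 = \left(-11\right) \left(-6\right) - 153 = 66 - 153 = -87$)
$\left(\left(-184 - 108\right) + v\right) g{\left(-5,3 \right)} = \left(\left(-184 - 108\right) - 87\right) \left(1 + 3 \left(-5\right)\right) = \left(\left(-184 - 108\right) - 87\right) \left(1 - 15\right) = \left(-292 - 87\right) \left(-14\right) = \left(-379\right) \left(-14\right) = 5306$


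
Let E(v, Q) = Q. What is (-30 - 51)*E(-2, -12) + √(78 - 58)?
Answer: 972 + 2*√5 ≈ 976.47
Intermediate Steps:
(-30 - 51)*E(-2, -12) + √(78 - 58) = (-30 - 51)*(-12) + √(78 - 58) = -81*(-12) + √20 = 972 + 2*√5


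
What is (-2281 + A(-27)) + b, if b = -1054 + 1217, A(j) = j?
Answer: -2145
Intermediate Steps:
b = 163
(-2281 + A(-27)) + b = (-2281 - 27) + 163 = -2308 + 163 = -2145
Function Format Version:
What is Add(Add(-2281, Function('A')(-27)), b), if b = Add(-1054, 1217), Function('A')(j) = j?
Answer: -2145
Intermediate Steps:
b = 163
Add(Add(-2281, Function('A')(-27)), b) = Add(Add(-2281, -27), 163) = Add(-2308, 163) = -2145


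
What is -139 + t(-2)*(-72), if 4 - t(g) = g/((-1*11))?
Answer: -4553/11 ≈ -413.91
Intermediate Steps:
t(g) = 4 + g/11 (t(g) = 4 - g/((-1*11)) = 4 - g/(-11) = 4 - g*(-1)/11 = 4 - (-1)*g/11 = 4 + g/11)
-139 + t(-2)*(-72) = -139 + (4 + (1/11)*(-2))*(-72) = -139 + (4 - 2/11)*(-72) = -139 + (42/11)*(-72) = -139 - 3024/11 = -4553/11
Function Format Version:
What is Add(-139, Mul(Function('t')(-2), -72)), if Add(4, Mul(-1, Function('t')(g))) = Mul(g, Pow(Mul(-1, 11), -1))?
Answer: Rational(-4553, 11) ≈ -413.91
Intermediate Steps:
Function('t')(g) = Add(4, Mul(Rational(1, 11), g)) (Function('t')(g) = Add(4, Mul(-1, Mul(g, Pow(Mul(-1, 11), -1)))) = Add(4, Mul(-1, Mul(g, Pow(-11, -1)))) = Add(4, Mul(-1, Mul(g, Rational(-1, 11)))) = Add(4, Mul(-1, Mul(Rational(-1, 11), g))) = Add(4, Mul(Rational(1, 11), g)))
Add(-139, Mul(Function('t')(-2), -72)) = Add(-139, Mul(Add(4, Mul(Rational(1, 11), -2)), -72)) = Add(-139, Mul(Add(4, Rational(-2, 11)), -72)) = Add(-139, Mul(Rational(42, 11), -72)) = Add(-139, Rational(-3024, 11)) = Rational(-4553, 11)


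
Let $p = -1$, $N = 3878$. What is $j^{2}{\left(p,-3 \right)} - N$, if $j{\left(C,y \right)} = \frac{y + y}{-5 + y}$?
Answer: $- \frac{62039}{16} \approx -3877.4$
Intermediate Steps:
$j{\left(C,y \right)} = \frac{2 y}{-5 + y}$
$j^{2}{\left(p,-3 \right)} - N = \left(2 \left(-3\right) \frac{1}{-5 - 3}\right)^{2} - 3878 = \left(2 \left(-3\right) \frac{1}{-8}\right)^{2} - 3878 = \left(2 \left(-3\right) \left(- \frac{1}{8}\right)\right)^{2} - 3878 = \left(\frac{3}{4}\right)^{2} - 3878 = \frac{9}{16} - 3878 = - \frac{62039}{16}$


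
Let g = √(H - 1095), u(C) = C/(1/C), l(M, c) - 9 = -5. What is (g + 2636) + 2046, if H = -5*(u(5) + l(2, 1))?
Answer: 4682 + 2*I*√310 ≈ 4682.0 + 35.214*I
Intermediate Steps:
l(M, c) = 4 (l(M, c) = 9 - 5 = 4)
u(C) = C² (u(C) = C*C = C²)
H = -145 (H = -5*(5² + 4) = -5*(25 + 4) = -5*29 = -145)
g = 2*I*√310 (g = √(-145 - 1095) = √(-1240) = 2*I*√310 ≈ 35.214*I)
(g + 2636) + 2046 = (2*I*√310 + 2636) + 2046 = (2636 + 2*I*√310) + 2046 = 4682 + 2*I*√310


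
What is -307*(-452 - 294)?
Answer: 229022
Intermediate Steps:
-307*(-452 - 294) = -307*(-746) = 229022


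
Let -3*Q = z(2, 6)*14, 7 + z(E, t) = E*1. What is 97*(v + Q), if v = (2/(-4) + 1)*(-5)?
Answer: 12125/6 ≈ 2020.8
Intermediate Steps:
z(E, t) = -7 + E (z(E, t) = -7 + E*1 = -7 + E)
Q = 70/3 (Q = -(-7 + 2)*14/3 = -(-5)*14/3 = -1/3*(-70) = 70/3 ≈ 23.333)
v = -5/2 (v = (2*(-1/4) + 1)*(-5) = (-1/2 + 1)*(-5) = (1/2)*(-5) = -5/2 ≈ -2.5000)
97*(v + Q) = 97*(-5/2 + 70/3) = 97*(125/6) = 12125/6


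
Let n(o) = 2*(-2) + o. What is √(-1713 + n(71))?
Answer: I*√1646 ≈ 40.571*I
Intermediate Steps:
n(o) = -4 + o
√(-1713 + n(71)) = √(-1713 + (-4 + 71)) = √(-1713 + 67) = √(-1646) = I*√1646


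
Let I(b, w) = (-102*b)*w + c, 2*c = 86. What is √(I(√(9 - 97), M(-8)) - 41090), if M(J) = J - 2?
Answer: √(-41047 + 2040*I*√22) ≈ 23.457 + 203.95*I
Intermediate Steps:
c = 43 (c = (½)*86 = 43)
M(J) = -2 + J
I(b, w) = 43 - 102*b*w (I(b, w) = (-102*b)*w + 43 = -102*b*w + 43 = 43 - 102*b*w)
√(I(√(9 - 97), M(-8)) - 41090) = √((43 - 102*√(9 - 97)*(-2 - 8)) - 41090) = √((43 - 102*√(-88)*(-10)) - 41090) = √((43 - 102*2*I*√22*(-10)) - 41090) = √((43 + 2040*I*√22) - 41090) = √(-41047 + 2040*I*√22)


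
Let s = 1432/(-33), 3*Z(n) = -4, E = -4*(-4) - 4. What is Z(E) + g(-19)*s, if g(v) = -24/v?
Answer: -35204/627 ≈ -56.147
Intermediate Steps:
E = 12 (E = 16 - 4 = 12)
Z(n) = -4/3 (Z(n) = (⅓)*(-4) = -4/3)
s = -1432/33 (s = 1432*(-1/33) = -1432/33 ≈ -43.394)
Z(E) + g(-19)*s = -4/3 - 24/(-19)*(-1432/33) = -4/3 - 24*(-1/19)*(-1432/33) = -4/3 + (24/19)*(-1432/33) = -4/3 - 11456/209 = -35204/627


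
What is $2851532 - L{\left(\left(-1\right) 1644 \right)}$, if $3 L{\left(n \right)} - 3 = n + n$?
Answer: $2852627$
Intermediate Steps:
$L{\left(n \right)} = 1 + \frac{2 n}{3}$ ($L{\left(n \right)} = 1 + \frac{n + n}{3} = 1 + \frac{2 n}{3}$)
$2851532 - L{\left(\left(-1\right) 1644 \right)} = 2851532 - \left(1 + \frac{2 \left(\left(-1\right) 1644\right)}{3}\right) = 2851532 - \left(1 + \frac{2}{3} \left(-1644\right)\right) = 2851532 - \left(1 - 1096\right) = 2851532 - -1095 = 2851532 + 1095 = 2852627$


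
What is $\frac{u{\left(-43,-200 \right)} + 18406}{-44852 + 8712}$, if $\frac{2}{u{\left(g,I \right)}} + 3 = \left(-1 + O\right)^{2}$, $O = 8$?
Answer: $- \frac{423339}{831220} \approx -0.5093$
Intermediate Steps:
$u{\left(g,I \right)} = \frac{1}{23}$ ($u{\left(g,I \right)} = \frac{2}{-3 + \left(-1 + 8\right)^{2}} = \frac{2}{-3 + 7^{2}} = \frac{2}{-3 + 49} = \frac{2}{46} = 2 \cdot \frac{1}{46} = \frac{1}{23}$)
$\frac{u{\left(-43,-200 \right)} + 18406}{-44852 + 8712} = \frac{\frac{1}{23} + 18406}{-44852 + 8712} = \frac{423339}{23 \left(-36140\right)} = \frac{423339}{23} \left(- \frac{1}{36140}\right) = - \frac{423339}{831220}$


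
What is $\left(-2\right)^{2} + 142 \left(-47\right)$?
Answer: $-6670$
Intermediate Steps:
$\left(-2\right)^{2} + 142 \left(-47\right) = 4 - 6674 = -6670$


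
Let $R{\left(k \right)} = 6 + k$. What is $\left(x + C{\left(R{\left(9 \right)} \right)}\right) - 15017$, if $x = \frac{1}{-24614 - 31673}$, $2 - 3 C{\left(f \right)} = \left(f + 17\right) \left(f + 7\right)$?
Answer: $- \frac{858433038}{56287} \approx -15251.0$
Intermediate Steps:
$C{\left(f \right)} = \frac{2}{3} - \frac{\left(7 + f\right) \left(17 + f\right)}{3}$ ($C{\left(f \right)} = \frac{2}{3} - \frac{\left(f + 17\right) \left(f + 7\right)}{3} = \frac{2}{3} - \frac{\left(17 + f\right) \left(7 + f\right)}{3} = \frac{2}{3} - \frac{\left(7 + f\right) \left(17 + f\right)}{3}$)
$x = - \frac{1}{56287}$ ($x = \frac{1}{-56287} = - \frac{1}{56287} \approx -1.7766 \cdot 10^{-5}$)
$\left(x + C{\left(R{\left(9 \right)} \right)}\right) - 15017 = \left(- \frac{1}{56287} - \left(39 + 8 \left(6 + 9\right) + \frac{\left(6 + 9\right)^{2}}{3}\right)\right) - 15017 = \left(- \frac{1}{56287} - \left(159 + 75\right)\right) - 15017 = \left(- \frac{1}{56287} - 234\right) - 15017 = - \frac{13171159}{56287} - 15017 = - \frac{858433038}{56287}$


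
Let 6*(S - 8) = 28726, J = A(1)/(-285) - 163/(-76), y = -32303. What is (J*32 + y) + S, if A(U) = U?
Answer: -7820062/285 ≈ -27439.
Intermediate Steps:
J = 2441/1140 (J = 1/(-285) - 163/(-76) = 1*(-1/285) - 163*(-1/76) = -1/285 + 163/76 = 2441/1140 ≈ 2.1412)
S = 14387/3 (S = 8 + (⅙)*28726 = 8 + 14363/3 = 14387/3 ≈ 4795.7)
(J*32 + y) + S = ((2441/1140)*32 - 32303) + 14387/3 = (19528/285 - 32303) + 14387/3 = -9186827/285 + 14387/3 = -7820062/285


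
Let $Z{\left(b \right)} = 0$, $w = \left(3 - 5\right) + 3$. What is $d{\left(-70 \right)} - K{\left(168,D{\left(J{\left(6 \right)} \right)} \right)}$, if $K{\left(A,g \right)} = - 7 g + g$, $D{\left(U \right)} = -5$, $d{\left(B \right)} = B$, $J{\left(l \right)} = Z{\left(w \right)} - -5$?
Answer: $-100$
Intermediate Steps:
$w = 1$ ($w = -2 + 3 = 1$)
$J{\left(l \right)} = 5$ ($J{\left(l \right)} = 0 - -5 = 0 + 5 = 5$)
$K{\left(A,g \right)} = - 6 g$
$d{\left(-70 \right)} - K{\left(168,D{\left(J{\left(6 \right)} \right)} \right)} = -70 - \left(-6\right) \left(-5\right) = -70 - 30 = -100$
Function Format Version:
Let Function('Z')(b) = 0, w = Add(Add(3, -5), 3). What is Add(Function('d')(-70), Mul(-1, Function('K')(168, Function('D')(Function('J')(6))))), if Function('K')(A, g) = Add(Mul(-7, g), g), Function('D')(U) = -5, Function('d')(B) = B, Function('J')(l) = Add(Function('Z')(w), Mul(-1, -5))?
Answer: -100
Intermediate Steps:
w = 1 (w = Add(-2, 3) = 1)
Function('J')(l) = 5 (Function('J')(l) = Add(0, Mul(-1, -5)) = Add(0, 5) = 5)
Function('K')(A, g) = Mul(-6, g)
Add(Function('d')(-70), Mul(-1, Function('K')(168, Function('D')(Function('J')(6))))) = Add(-70, Mul(-1, Mul(-6, -5))) = Add(-70, Mul(-1, 30)) = Add(-70, -30) = -100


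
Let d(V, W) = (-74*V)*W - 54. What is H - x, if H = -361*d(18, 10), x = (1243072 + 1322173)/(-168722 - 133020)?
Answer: 1456817165633/301742 ≈ 4.8280e+6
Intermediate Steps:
d(V, W) = -54 - 74*V*W (d(V, W) = -74*V*W - 54 = -54 - 74*V*W)
x = -2565245/301742 (x = 2565245/(-301742) = 2565245*(-1/301742) = -2565245/301742 ≈ -8.5014)
H = 4828014 (H = -361*(-54 - 74*18*10) = -361*(-54 - 13320) = -361*(-13374) = 4828014)
H - x = 4828014 - 1*(-2565245/301742) = 4828014 + 2565245/301742 = 1456817165633/301742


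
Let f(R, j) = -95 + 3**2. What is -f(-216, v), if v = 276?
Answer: 86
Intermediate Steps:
f(R, j) = -86 (f(R, j) = -95 + 9 = -86)
-f(-216, v) = -1*(-86) = 86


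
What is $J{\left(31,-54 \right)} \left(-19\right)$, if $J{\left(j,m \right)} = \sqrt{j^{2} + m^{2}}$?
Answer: $- 19 \sqrt{3877} \approx -1183.0$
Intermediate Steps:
$J{\left(31,-54 \right)} \left(-19\right) = \sqrt{31^{2} + \left(-54\right)^{2}} \left(-19\right) = \sqrt{961 + 2916} \left(-19\right) = \sqrt{3877} \left(-19\right) = - 19 \sqrt{3877}$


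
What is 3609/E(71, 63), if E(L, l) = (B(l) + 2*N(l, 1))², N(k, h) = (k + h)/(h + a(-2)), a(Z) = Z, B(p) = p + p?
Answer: 3609/4 ≈ 902.25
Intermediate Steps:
B(p) = 2*p
N(k, h) = (h + k)/(-2 + h) (N(k, h) = (k + h)/(h - 2) = (h + k)/(-2 + h))
E(L, l) = 4 (E(L, l) = (2*l + 2*((1 + l)/(-2 + 1)))² = (2*l + 2*((1 + l)/(-1)))² = (2*l + 2*(-(1 + l)))² = (2*l + 2*(-1 - l))² = (2*l + (-2 - 2*l))² = (-2)² = 4)
3609/E(71, 63) = 3609/4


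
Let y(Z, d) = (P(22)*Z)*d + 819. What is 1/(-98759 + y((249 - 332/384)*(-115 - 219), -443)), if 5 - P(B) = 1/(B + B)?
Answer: 704/128579052513 ≈ 5.4752e-9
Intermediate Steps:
P(B) = 5 - 1/(2*B) (P(B) = 5 - 1/(B + B) = 5 - 1/(2*B))
y(Z, d) = 819 + 219*Z*d/44 (y(Z, d) = ((5 - ½/22)*Z)*d + 819 = ((5 - ½*1/22)*Z)*d + 819 = ((5 - 1/44)*Z)*d + 819 = (219*Z/44)*d + 819 = 219*Z*d/44 + 819 = 819 + 219*Z*d/44)
1/(-98759 + y((249 - 332/384)*(-115 - 219), -443)) = 1/(-98759 + (819 + (219/44)*((249 - 332/384)*(-115 - 219))*(-443))) = 1/(-98759 + (819 + (219/44)*((249 - 332*1/384)*(-334))*(-443))) = 1/(-98759 + (819 + (219/44)*((249 - 83/96)*(-334))*(-443))) = 1/(-98759 + (819 + (219/44)*((23821/96)*(-334))*(-443))) = 1/(-98759 + (819 + (219/44)*(-3978107/48)*(-443))) = 1/(-98759 + (819 + 128648002273/704)) = 1/(-98759 + 128648578849/704) = 1/(128579052513/704) = 704/128579052513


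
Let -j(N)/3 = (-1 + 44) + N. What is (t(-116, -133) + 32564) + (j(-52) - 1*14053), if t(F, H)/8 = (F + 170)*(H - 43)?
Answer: -57494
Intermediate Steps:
t(F, H) = 8*(-43 + H)*(170 + F) (t(F, H) = 8*((F + 170)*(H - 43)) = 8*((170 + F)*(-43 + H)) = 8*((-43 + H)*(170 + F)) = 8*(-43 + H)*(170 + F))
j(N) = -129 - 3*N (j(N) = -3*((-1 + 44) + N) = -3*(43 + N) = -129 - 3*N)
(t(-116, -133) + 32564) + (j(-52) - 1*14053) = ((-58480 - 344*(-116) + 1360*(-133) + 8*(-116)*(-133)) + 32564) + ((-129 - 3*(-52)) - 1*14053) = ((-58480 + 39904 - 180880 + 123424) + 32564) + ((-129 + 156) - 14053) = (-76032 + 32564) + (27 - 14053) = -43468 - 14026 = -57494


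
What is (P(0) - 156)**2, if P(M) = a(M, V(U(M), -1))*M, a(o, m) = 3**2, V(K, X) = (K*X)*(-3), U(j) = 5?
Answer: 24336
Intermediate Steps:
V(K, X) = -3*K*X
a(o, m) = 9
P(M) = 9*M
(P(0) - 156)**2 = (9*0 - 156)**2 = (0 - 156)**2 = (-156)**2 = 24336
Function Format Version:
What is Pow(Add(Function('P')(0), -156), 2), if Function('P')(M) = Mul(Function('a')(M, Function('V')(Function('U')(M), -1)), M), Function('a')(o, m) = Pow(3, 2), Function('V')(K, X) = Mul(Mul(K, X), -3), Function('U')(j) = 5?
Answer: 24336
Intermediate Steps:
Function('V')(K, X) = Mul(-3, K, X)
Function('a')(o, m) = 9
Function('P')(M) = Mul(9, M)
Pow(Add(Function('P')(0), -156), 2) = Pow(Add(Mul(9, 0), -156), 2) = Pow(Add(0, -156), 2) = Pow(-156, 2) = 24336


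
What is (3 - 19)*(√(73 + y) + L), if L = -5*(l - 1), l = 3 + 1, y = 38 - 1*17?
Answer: 240 - 16*√94 ≈ 84.874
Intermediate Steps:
y = 21 (y = 38 - 17 = 21)
l = 4
L = -15 (L = -5*(4 - 1) = -5*3 = -15)
(3 - 19)*(√(73 + y) + L) = (3 - 19)*(√(73 + 21) - 15) = -16*(√94 - 15) = -16*(-15 + √94) = 240 - 16*√94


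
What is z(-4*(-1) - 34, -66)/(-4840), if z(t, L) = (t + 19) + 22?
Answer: -1/440 ≈ -0.0022727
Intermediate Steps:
z(t, L) = 41 + t (z(t, L) = (19 + t) + 22 = 41 + t)
z(-4*(-1) - 34, -66)/(-4840) = (41 + (-4*(-1) - 34))/(-4840) = (41 + (4 - 34))*(-1/4840) = (41 - 30)*(-1/4840) = 11*(-1/4840) = -1/440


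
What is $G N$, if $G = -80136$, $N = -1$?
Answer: $80136$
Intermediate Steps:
$G N = \left(-80136\right) \left(-1\right) = 80136$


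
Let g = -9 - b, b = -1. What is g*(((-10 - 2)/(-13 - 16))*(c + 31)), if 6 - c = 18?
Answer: -1824/29 ≈ -62.897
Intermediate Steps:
c = -12 (c = 6 - 1*18 = 6 - 18 = -12)
g = -8 (g = -9 - 1*(-1) = -9 + 1 = -8)
g*(((-10 - 2)/(-13 - 16))*(c + 31)) = -8*(-10 - 2)/(-13 - 16)*(-12 + 31) = -8*(-12/(-29))*19 = -8*(-12*(-1/29))*19 = -96*19/29 = -8*228/29 = -1824/29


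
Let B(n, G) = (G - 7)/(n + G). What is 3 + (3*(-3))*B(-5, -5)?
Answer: -39/5 ≈ -7.8000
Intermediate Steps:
B(n, G) = (-7 + G)/(G + n)
3 + (3*(-3))*B(-5, -5) = 3 + (3*(-3))*((-7 - 5)/(-5 - 5)) = 3 - 9*(-12)/(-10) = 3 - (-9)*(-12)/10 = 3 - 9*6/5 = 3 - 54/5 = -39/5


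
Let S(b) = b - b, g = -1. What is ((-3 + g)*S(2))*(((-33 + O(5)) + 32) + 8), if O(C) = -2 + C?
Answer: 0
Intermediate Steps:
S(b) = 0
((-3 + g)*S(2))*(((-33 + O(5)) + 32) + 8) = ((-3 - 1)*0)*(((-33 + (-2 + 5)) + 32) + 8) = (-4*0)*(((-33 + 3) + 32) + 8) = 0*((-30 + 32) + 8) = 0*(2 + 8) = 0*10 = 0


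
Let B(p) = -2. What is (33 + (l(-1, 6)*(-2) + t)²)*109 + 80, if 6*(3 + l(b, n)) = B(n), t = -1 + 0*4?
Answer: 64594/9 ≈ 7177.1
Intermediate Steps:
t = -1 (t = -1 + 0 = -1)
l(b, n) = -10/3 (l(b, n) = -3 + (⅙)*(-2) = -3 - ⅓ = -10/3)
(33 + (l(-1, 6)*(-2) + t)²)*109 + 80 = (33 + (-10/3*(-2) - 1)²)*109 + 80 = (33 + (20/3 - 1)²)*109 + 80 = (33 + (17/3)²)*109 + 80 = (33 + 289/9)*109 + 80 = (586/9)*109 + 80 = 63874/9 + 80 = 64594/9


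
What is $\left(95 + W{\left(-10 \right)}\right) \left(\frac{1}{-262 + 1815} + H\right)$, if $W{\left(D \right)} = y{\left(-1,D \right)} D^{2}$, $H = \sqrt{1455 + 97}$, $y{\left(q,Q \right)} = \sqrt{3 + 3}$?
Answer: $\frac{5 \left(1 + 6212 \sqrt{97}\right) \left(19 + 20 \sqrt{6}\right)}{1553} \approx 13393.0$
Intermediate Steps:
$y{\left(q,Q \right)} = \sqrt{6}$
$H = 4 \sqrt{97}$ ($H = \sqrt{1552} = 4 \sqrt{97} \approx 39.395$)
$W{\left(D \right)} = \sqrt{6} D^{2}$
$\left(95 + W{\left(-10 \right)}\right) \left(\frac{1}{-262 + 1815} + H\right) = \left(95 + \sqrt{6} \left(-10\right)^{2}\right) \left(\frac{1}{-262 + 1815} + 4 \sqrt{97}\right) = \left(95 + \sqrt{6} \cdot 100\right) \left(\frac{1}{1553} + 4 \sqrt{97}\right) = \left(95 + 100 \sqrt{6}\right) \left(\frac{1}{1553} + 4 \sqrt{97}\right)$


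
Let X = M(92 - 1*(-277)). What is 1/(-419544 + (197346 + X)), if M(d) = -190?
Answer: -1/222388 ≈ -4.4966e-6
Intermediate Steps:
X = -190
1/(-419544 + (197346 + X)) = 1/(-419544 + (197346 - 190)) = 1/(-419544 + 197156) = 1/(-222388) = -1/222388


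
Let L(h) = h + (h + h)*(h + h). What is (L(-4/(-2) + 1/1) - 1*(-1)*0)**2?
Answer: 1521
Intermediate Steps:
L(h) = h + 4*h**2 (L(h) = h + (2*h)*(2*h) = h + 4*h**2)
(L(-4/(-2) + 1/1) - 1*(-1)*0)**2 = ((-4/(-2) + 1/1)*(1 + 4*(-4/(-2) + 1/1)) - 1*(-1)*0)**2 = ((-4*(-1/2) + 1*1)*(1 + 4*(-4*(-1/2) + 1*1)) + 1*0)**2 = ((2 + 1)*(1 + 4*(2 + 1)) + 0)**2 = (3*(1 + 4*3) + 0)**2 = (3*(1 + 12) + 0)**2 = (3*13 + 0)**2 = (39 + 0)**2 = 39**2 = 1521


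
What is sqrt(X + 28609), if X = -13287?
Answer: sqrt(15322) ≈ 123.78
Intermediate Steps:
sqrt(X + 28609) = sqrt(-13287 + 28609) = sqrt(15322)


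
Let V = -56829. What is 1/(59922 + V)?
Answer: 1/3093 ≈ 0.00032331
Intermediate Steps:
1/(59922 + V) = 1/(59922 - 56829) = 1/3093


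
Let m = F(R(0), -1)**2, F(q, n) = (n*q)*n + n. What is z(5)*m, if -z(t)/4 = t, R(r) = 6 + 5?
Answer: -2000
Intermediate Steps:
R(r) = 11
z(t) = -4*t
F(q, n) = n + q*n**2 (F(q, n) = q*n**2 + n = n + q*n**2)
m = 100 (m = (-(1 - 1*11))**2 = (-(1 - 11))**2 = (-1*(-10))**2 = 10**2 = 100)
z(5)*m = -4*5*100 = -20*100 = -2000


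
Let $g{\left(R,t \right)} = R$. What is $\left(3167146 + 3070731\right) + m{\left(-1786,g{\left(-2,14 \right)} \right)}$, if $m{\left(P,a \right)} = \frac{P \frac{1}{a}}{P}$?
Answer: $\frac{12475753}{2} \approx 6.2379 \cdot 10^{6}$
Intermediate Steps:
$m{\left(P,a \right)} = \frac{1}{a}$
$\left(3167146 + 3070731\right) + m{\left(-1786,g{\left(-2,14 \right)} \right)} = \left(3167146 + 3070731\right) + \frac{1}{-2} = 6237877 - \frac{1}{2} = \frac{12475753}{2}$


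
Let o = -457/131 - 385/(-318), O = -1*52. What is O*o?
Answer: 2467166/20829 ≈ 118.45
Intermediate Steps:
O = -52
o = -94891/41658 (o = -457*1/131 - 385*(-1/318) = -457/131 + 385/318 = -94891/41658 ≈ -2.2779)
O*o = -52*(-94891/41658) = 2467166/20829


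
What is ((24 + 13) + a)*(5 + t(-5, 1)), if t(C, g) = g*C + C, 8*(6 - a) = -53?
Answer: -1985/8 ≈ -248.13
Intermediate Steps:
a = 101/8 (a = 6 - 1/8*(-53) = 6 + 53/8 = 101/8 ≈ 12.625)
t(C, g) = C + C*g (t(C, g) = C*g + C = C + C*g)
((24 + 13) + a)*(5 + t(-5, 1)) = ((24 + 13) + 101/8)*(5 - 5*(1 + 1)) = (37 + 101/8)*(5 - 5*2) = 397*(5 - 10)/8 = (397/8)*(-5) = -1985/8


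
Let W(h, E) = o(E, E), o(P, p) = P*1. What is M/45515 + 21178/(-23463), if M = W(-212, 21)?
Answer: -963423947/1067918445 ≈ -0.90215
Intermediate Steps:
o(P, p) = P
W(h, E) = E
M = 21
M/45515 + 21178/(-23463) = 21/45515 + 21178/(-23463) = 21*(1/45515) + 21178*(-1/23463) = 21/45515 - 21178/23463 = -963423947/1067918445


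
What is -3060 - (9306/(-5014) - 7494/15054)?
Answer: -19232787160/6290063 ≈ -3057.6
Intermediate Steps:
-3060 - (9306/(-5014) - 7494/15054) = -3060 - (9306*(-1/5014) - 7494*1/15054) = -3060 - (-4653/2507 - 1249/2509) = -3060 - 1*(-14805620/6290063) = -3060 + 14805620/6290063 = -19232787160/6290063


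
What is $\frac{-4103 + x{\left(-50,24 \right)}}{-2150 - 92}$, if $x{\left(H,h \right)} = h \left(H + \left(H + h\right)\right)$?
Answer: $\frac{5927}{2242} \approx 2.6436$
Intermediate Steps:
$x{\left(H,h \right)} = h \left(h + 2 H\right)$
$\frac{-4103 + x{\left(-50,24 \right)}}{-2150 - 92} = \frac{-4103 + 24 \left(24 + 2 \left(-50\right)\right)}{-2150 - 92} = \frac{-4103 + 24 \left(24 - 100\right)}{-2150 - 92} = \frac{-4103 + 24 \left(-76\right)}{-2150 - 92} = \frac{-4103 - 1824}{-2242} = \left(-5927\right) \left(- \frac{1}{2242}\right) = \frac{5927}{2242}$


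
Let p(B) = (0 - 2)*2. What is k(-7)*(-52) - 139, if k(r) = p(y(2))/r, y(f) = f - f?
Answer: -1181/7 ≈ -168.71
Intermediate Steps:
y(f) = 0
p(B) = -4 (p(B) = -2*2 = -4)
k(r) = -4/r
k(-7)*(-52) - 139 = -4/(-7)*(-52) - 139 = -4*(-⅐)*(-52) - 139 = (4/7)*(-52) - 139 = -208/7 - 139 = -1181/7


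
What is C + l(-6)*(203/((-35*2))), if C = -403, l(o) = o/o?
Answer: -4059/10 ≈ -405.90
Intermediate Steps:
l(o) = 1
C + l(-6)*(203/((-35*2))) = -403 + 1*(203/((-35*2))) = -403 + 1*(203/(-70)) = -403 + 1*(203*(-1/70)) = -403 + 1*(-29/10) = -403 - 29/10 = -4059/10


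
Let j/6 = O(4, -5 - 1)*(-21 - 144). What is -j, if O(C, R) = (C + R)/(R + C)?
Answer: 990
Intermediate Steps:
O(C, R) = 1 (O(C, R) = (C + R)/(C + R) = 1)
j = -990 (j = 6*(1*(-21 - 144)) = 6*(1*(-165)) = 6*(-165) = -990)
-j = -1*(-990) = 990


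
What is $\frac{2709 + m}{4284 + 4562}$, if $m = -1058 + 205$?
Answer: $\frac{928}{4423} \approx 0.20981$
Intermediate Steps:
$m = -853$
$\frac{2709 + m}{4284 + 4562} = \frac{2709 - 853}{4284 + 4562} = \frac{1856}{8846} = 1856 \cdot \frac{1}{8846} = \frac{928}{4423}$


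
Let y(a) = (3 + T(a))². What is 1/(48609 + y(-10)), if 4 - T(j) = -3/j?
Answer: 100/4865389 ≈ 2.0553e-5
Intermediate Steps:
T(j) = 4 + 3/j (T(j) = 4 - (-3)/j = 4 + 3/j)
y(a) = (7 + 3/a)² (y(a) = (3 + (4 + 3/a))² = (7 + 3/a)²)
1/(48609 + y(-10)) = 1/(48609 + (3 + 7*(-10))²/(-10)²) = 1/(48609 + (3 - 70)²/100) = 1/(48609 + (1/100)*(-67)²) = 1/(48609 + (1/100)*4489) = 1/(48609 + 4489/100) = 1/(4865389/100) = 100/4865389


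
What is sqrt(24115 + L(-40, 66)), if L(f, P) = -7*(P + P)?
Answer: sqrt(23191) ≈ 152.29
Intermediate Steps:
L(f, P) = -14*P
sqrt(24115 + L(-40, 66)) = sqrt(24115 - 14*66) = sqrt(24115 - 924) = sqrt(23191)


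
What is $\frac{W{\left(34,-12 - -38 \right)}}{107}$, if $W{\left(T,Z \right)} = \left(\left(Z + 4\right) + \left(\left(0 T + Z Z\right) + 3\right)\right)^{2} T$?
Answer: $\frac{17091154}{107} \approx 1.5973 \cdot 10^{5}$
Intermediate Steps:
$W{\left(T,Z \right)} = T \left(7 + Z + Z^{2}\right)^{2}$ ($W{\left(T,Z \right)} = \left(\left(4 + Z\right) + \left(\left(0 + Z^{2}\right) + 3\right)\right)^{2} T = \left(\left(4 + Z\right) + \left(Z^{2} + 3\right)\right)^{2} T = \left(\left(4 + Z\right) + \left(3 + Z^{2}\right)\right)^{2} T = \left(7 + Z + Z^{2}\right)^{2} T = T \left(7 + Z + Z^{2}\right)^{2}$)
$\frac{W{\left(34,-12 - -38 \right)}}{107} = \frac{34 \left(7 - -26 + \left(-12 - -38\right)^{2}\right)^{2}}{107} = 34 \left(7 + \left(-12 + 38\right) + \left(-12 + 38\right)^{2}\right)^{2} \cdot \frac{1}{107} = 34 \left(7 + 26 + 26^{2}\right)^{2} \cdot \frac{1}{107} = 34 \left(7 + 26 + 676\right)^{2} \cdot \frac{1}{107} = 34 \cdot 709^{2} \cdot \frac{1}{107} = 34 \cdot 502681 \cdot \frac{1}{107} = 17091154 \cdot \frac{1}{107} = \frac{17091154}{107}$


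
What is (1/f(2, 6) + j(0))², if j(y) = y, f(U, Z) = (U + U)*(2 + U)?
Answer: 1/256 ≈ 0.0039063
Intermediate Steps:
f(U, Z) = 2*U*(2 + U) (f(U, Z) = (2*U)*(2 + U) = 2*U*(2 + U))
(1/f(2, 6) + j(0))² = (1/(2*2*(2 + 2)) + 0)² = (1/(2*2*4) + 0)² = (1/16 + 0)² = (1/16)² = 1/256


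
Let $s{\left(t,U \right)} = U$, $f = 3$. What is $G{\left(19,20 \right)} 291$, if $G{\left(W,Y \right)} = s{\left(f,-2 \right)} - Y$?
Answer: $-6402$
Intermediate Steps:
$G{\left(W,Y \right)} = -2 - Y$
$G{\left(19,20 \right)} 291 = \left(-2 - 20\right) 291 = \left(-22\right) 291 = -6402$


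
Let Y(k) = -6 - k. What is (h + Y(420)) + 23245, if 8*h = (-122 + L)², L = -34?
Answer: 25861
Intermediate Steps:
h = 3042 (h = (-122 - 34)²/8 = (⅛)*(-156)² = (⅛)*24336 = 3042)
(h + Y(420)) + 23245 = (3042 + (-6 - 1*420)) + 23245 = (3042 + (-6 - 420)) + 23245 = (3042 - 426) + 23245 = 2616 + 23245 = 25861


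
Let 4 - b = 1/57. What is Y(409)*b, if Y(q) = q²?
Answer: 37972787/57 ≈ 6.6619e+5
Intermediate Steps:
b = 227/57 (b = 4 - 1/57 = 227/57 ≈ 3.9825)
Y(409)*b = 409²*(227/57) = 167281*(227/57) = 37972787/57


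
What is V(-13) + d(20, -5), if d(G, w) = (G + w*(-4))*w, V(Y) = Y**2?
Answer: -31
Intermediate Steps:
d(G, w) = w*(G - 4*w) (d(G, w) = (G - 4*w)*w = w*(G - 4*w))
V(-13) + d(20, -5) = (-13)**2 - 5*(20 - 4*(-5)) = 169 - 5*(20 + 20) = 169 - 5*40 = 169 - 200 = -31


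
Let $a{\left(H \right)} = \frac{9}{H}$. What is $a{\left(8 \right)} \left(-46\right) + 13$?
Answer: $- \frac{155}{4} \approx -38.75$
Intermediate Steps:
$a{\left(8 \right)} \left(-46\right) + 13 = \frac{9}{8} \left(-46\right) + 13 = - \frac{207}{4} + 13 = - \frac{155}{4}$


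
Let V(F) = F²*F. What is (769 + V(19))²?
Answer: 58186384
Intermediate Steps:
V(F) = F³
(769 + V(19))² = (769 + 19³)² = (769 + 6859)² = 7628² = 58186384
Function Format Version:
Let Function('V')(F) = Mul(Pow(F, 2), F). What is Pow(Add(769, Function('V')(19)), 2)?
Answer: 58186384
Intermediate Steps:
Function('V')(F) = Pow(F, 3)
Pow(Add(769, Function('V')(19)), 2) = Pow(Add(769, Pow(19, 3)), 2) = Pow(Add(769, 6859), 2) = Pow(7628, 2) = 58186384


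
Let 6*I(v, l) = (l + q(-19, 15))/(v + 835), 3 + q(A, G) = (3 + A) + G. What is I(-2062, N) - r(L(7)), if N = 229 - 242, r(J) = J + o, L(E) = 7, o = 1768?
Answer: -13067533/7362 ≈ -1775.0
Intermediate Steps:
r(J) = 1768 + J (r(J) = J + 1768 = 1768 + J)
q(A, G) = A + G (q(A, G) = -3 + ((3 + A) + G) = -3 + (3 + A + G) = A + G)
N = -13
I(v, l) = (-4 + l)/(6*(835 + v)) (I(v, l) = ((l + (-19 + 15))/(v + 835))/6 = ((l - 4)/(835 + v))/6 = ((-4 + l)/(835 + v))/6 = (-4 + l)/(6*(835 + v)))
I(-2062, N) - r(L(7)) = (-4 - 13)/(6*(835 - 2062)) - (1768 + 7) = (⅙)*(-17)/(-1227) - 1*1775 = (⅙)*(-1/1227)*(-17) - 1775 = 17/7362 - 1775 = -13067533/7362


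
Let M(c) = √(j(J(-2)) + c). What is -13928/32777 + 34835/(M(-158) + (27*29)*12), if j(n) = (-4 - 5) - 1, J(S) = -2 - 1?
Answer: 791549622389/241143076714 - 34835*I*√42/44142492 ≈ 3.2825 - 0.0051143*I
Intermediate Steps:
J(S) = -3
j(n) = -10 (j(n) = -9 - 1 = -10)
M(c) = √(-10 + c)
-13928/32777 + 34835/(M(-158) + (27*29)*12) = -13928/32777 + 34835/(√(-10 - 158) + (27*29)*12) = -13928*1/32777 + 34835/(√(-168) + 783*12) = -13928/32777 + 34835/(2*I*√42 + 9396) = -13928/32777 + 34835/(9396 + 2*I*√42)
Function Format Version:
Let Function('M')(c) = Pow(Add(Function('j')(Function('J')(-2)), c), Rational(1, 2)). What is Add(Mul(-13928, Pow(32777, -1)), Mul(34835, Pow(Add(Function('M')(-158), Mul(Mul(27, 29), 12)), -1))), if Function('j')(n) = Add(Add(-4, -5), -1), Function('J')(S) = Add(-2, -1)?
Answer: Add(Rational(791549622389, 241143076714), Mul(Rational(-34835, 44142492), I, Pow(42, Rational(1, 2)))) ≈ Add(3.2825, Mul(-0.0051143, I))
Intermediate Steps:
Function('J')(S) = -3
Function('j')(n) = -10 (Function('j')(n) = Add(-9, -1) = -10)
Function('M')(c) = Pow(Add(-10, c), Rational(1, 2))
Add(Mul(-13928, Pow(32777, -1)), Mul(34835, Pow(Add(Function('M')(-158), Mul(Mul(27, 29), 12)), -1))) = Add(Mul(-13928, Pow(32777, -1)), Mul(34835, Pow(Add(Pow(Add(-10, -158), Rational(1, 2)), Mul(Mul(27, 29), 12)), -1))) = Add(Mul(-13928, Rational(1, 32777)), Mul(34835, Pow(Add(Pow(-168, Rational(1, 2)), Mul(783, 12)), -1))) = Add(Rational(-13928, 32777), Mul(34835, Pow(Add(Mul(2, I, Pow(42, Rational(1, 2))), 9396), -1))) = Add(Rational(-13928, 32777), Mul(34835, Pow(Add(9396, Mul(2, I, Pow(42, Rational(1, 2)))), -1)))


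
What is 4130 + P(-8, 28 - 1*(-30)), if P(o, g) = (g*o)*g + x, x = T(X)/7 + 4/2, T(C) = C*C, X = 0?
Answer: -22780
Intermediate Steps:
T(C) = C**2
x = 2 (x = 0**2/7 + 4/2 = 0*(1/7) + 4*(1/2) = 0 + 2 = 2)
P(o, g) = 2 + o*g**2 (P(o, g) = (g*o)*g + 2 = o*g**2 + 2 = 2 + o*g**2)
4130 + P(-8, 28 - 1*(-30)) = 4130 + (2 - 8*(28 - 1*(-30))**2) = 4130 + (2 - 8*(28 + 30)**2) = 4130 + (2 - 8*58**2) = 4130 + (2 - 8*3364) = 4130 + (2 - 26912) = 4130 - 26910 = -22780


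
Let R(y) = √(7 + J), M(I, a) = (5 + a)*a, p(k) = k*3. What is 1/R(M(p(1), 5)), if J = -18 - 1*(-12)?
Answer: 1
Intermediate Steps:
J = -6 (J = -18 + 12 = -6)
p(k) = 3*k
M(I, a) = a*(5 + a)
R(y) = 1 (R(y) = √(7 - 6) = √1 = 1)
1/R(M(p(1), 5)) = 1/1 = 1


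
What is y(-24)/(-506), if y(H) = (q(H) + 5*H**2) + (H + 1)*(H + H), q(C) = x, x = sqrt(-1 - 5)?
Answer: -1992/253 - I*sqrt(6)/506 ≈ -7.8735 - 0.0048409*I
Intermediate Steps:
x = I*sqrt(6) (x = sqrt(-6) = I*sqrt(6) ≈ 2.4495*I)
q(C) = I*sqrt(6)
y(H) = 5*H**2 + I*sqrt(6) + 2*H*(1 + H) (y(H) = (I*sqrt(6) + 5*H**2) + (H + 1)*(H + H) = (5*H**2 + I*sqrt(6)) + (1 + H)*(2*H) = (5*H**2 + I*sqrt(6)) + 2*H*(1 + H) = 5*H**2 + I*sqrt(6) + 2*H*(1 + H))
y(-24)/(-506) = (2*(-24) + 7*(-24)**2 + I*sqrt(6))/(-506) = (-48 + 7*576 + I*sqrt(6))*(-1/506) = (-48 + 4032 + I*sqrt(6))*(-1/506) = (3984 + I*sqrt(6))*(-1/506) = -1992/253 - I*sqrt(6)/506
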